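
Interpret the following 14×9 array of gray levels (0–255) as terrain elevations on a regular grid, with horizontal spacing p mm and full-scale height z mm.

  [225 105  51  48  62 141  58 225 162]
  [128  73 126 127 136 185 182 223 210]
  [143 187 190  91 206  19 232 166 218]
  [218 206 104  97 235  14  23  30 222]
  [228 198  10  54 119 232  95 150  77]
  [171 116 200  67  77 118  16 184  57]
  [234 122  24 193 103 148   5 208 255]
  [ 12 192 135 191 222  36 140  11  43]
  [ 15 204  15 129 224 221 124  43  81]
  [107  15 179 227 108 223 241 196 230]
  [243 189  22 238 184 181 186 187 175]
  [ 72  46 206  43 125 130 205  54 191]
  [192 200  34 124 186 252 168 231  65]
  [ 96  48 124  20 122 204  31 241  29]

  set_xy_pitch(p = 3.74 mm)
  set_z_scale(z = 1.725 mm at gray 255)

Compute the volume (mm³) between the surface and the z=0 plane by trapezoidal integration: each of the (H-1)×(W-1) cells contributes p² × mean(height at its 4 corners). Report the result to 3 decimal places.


1345.478

height_mm = gray/255 × 1.725; cell vol = 3.74² × mean(4 corners)
unit = 3.74² × 1.725 / (4×255) = 0.0236555 mm³ per gray-sum
row 0: Σ corner-gray over 8 cells = 4209  → 99.5660
row 1: Σ corner-gray over 8 cells = 4985  → 117.9227
row 2: Σ corner-gray over 8 cells = 4401  → 104.1079
row 3: Σ corner-gray over 8 cells = 3879  → 91.7597
row 4: Σ corner-gray over 8 cells = 3805  → 90.0092
row 5: Σ corner-gray over 8 cells = 3879  → 91.7597
row 6: Σ corner-gray over 8 cells = 4004  → 94.7166
row 7: Σ corner-gray over 8 cells = 3925  → 92.8478
row 8: Σ corner-gray over 8 cells = 4731  → 111.9142
row 9: Σ corner-gray over 8 cells = 5507  → 130.2708
row 10: Σ corner-gray over 8 cells = 4673  → 110.5422
row 11: Σ corner-gray over 8 cells = 4528  → 107.1121
row 12: Σ corner-gray over 8 cells = 4352  → 102.9487
Σ rows: total corner-gray = 56878  → 1345.4775 mm³


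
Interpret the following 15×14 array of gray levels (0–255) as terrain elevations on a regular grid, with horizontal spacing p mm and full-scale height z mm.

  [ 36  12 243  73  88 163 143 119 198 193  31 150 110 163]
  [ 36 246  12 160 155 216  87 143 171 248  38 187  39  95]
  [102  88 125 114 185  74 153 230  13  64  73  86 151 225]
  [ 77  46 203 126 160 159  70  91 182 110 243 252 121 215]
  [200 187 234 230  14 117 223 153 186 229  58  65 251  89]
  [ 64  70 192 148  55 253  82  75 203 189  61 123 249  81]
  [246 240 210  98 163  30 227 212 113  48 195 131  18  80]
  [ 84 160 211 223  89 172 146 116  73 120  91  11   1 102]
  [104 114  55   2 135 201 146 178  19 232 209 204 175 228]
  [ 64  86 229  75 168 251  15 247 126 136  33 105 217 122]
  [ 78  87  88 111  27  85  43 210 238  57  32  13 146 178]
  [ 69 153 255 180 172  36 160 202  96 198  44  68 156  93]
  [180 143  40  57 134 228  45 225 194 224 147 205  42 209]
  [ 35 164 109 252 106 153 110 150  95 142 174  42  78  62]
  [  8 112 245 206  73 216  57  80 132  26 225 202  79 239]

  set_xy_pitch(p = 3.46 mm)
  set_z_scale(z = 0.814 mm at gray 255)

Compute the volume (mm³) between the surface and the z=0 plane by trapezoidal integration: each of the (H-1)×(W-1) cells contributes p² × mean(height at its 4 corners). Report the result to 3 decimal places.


928.573

height_mm = gray/255 × 0.814; cell vol = 3.46² × mean(4 corners)
unit = 3.46² × 0.814 / (4×255) = 0.00955381 mm³ per gray-sum
row 0: Σ corner-gray over 13 cells = 6780  → 64.7748
row 1: Σ corner-gray over 13 cells = 6574  → 62.8067
row 2: Σ corner-gray over 13 cells = 6857  → 65.5104
row 3: Σ corner-gray over 13 cells = 8001  → 76.4400
row 4: Σ corner-gray over 13 cells = 7728  → 73.8318
row 5: Σ corner-gray over 13 cells = 7241  → 69.1791
row 6: Σ corner-gray over 13 cells = 6708  → 64.0869
row 7: Σ corner-gray over 13 cells = 6684  → 63.8576
row 8: Σ corner-gray over 13 cells = 7234  → 69.1122
row 9: Σ corner-gray over 13 cells = 6092  → 58.2018
row 10: Σ corner-gray over 13 cells = 6132  → 58.5839
row 11: Σ corner-gray over 13 cells = 7359  → 70.3065
row 12: Σ corner-gray over 13 cells = 7004  → 66.9149
row 13: Σ corner-gray over 13 cells = 6800  → 64.9659
Σ rows: total corner-gray = 97194  → 928.5726 mm³


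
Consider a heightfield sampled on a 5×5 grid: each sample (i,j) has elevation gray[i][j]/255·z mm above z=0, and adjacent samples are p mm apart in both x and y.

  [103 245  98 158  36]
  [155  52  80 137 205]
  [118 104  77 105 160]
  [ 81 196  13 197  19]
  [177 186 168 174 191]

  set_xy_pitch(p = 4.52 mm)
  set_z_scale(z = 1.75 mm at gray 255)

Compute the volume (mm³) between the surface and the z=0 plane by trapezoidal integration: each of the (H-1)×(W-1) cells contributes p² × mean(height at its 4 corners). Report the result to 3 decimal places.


height_mm = gray/255 × 1.75; cell vol = 4.52² × mean(4 corners)
unit = 4.52² × 1.75 / (4×255) = 0.0350522 mm³ per gray-sum
row 0: Σ corner-gray over 4 cells = 2039  → 71.4713
row 1: Σ corner-gray over 4 cells = 1748  → 61.2712
row 2: Σ corner-gray over 4 cells = 1762  → 61.7619
row 3: Σ corner-gray over 4 cells = 2336  → 81.8818
Σ rows: total corner-gray = 7885  → 276.3863 mm³

276.386


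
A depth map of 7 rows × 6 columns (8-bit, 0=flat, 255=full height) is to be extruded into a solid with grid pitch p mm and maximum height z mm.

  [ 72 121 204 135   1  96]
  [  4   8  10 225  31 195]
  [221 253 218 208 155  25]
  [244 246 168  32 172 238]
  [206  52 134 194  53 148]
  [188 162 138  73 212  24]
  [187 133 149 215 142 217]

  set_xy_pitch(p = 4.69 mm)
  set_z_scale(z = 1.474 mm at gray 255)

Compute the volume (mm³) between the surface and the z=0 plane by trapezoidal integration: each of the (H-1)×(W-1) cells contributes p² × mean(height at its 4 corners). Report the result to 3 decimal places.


height_mm = gray/255 × 1.474; cell vol = 4.69² × mean(4 corners)
unit = 4.69² × 1.474 / (4×255) = 0.0317865 mm³ per gray-sum
row 0: Σ corner-gray over 5 cells = 1837  → 58.3918
row 1: Σ corner-gray over 5 cells = 2661  → 84.5839
row 2: Σ corner-gray over 5 cells = 3632  → 115.4486
row 3: Σ corner-gray over 5 cells = 2938  → 93.3888
row 4: Σ corner-gray over 5 cells = 2602  → 82.7085
row 5: Σ corner-gray over 5 cells = 3064  → 97.3939
Σ rows: total corner-gray = 16734  → 531.9156 mm³

531.916


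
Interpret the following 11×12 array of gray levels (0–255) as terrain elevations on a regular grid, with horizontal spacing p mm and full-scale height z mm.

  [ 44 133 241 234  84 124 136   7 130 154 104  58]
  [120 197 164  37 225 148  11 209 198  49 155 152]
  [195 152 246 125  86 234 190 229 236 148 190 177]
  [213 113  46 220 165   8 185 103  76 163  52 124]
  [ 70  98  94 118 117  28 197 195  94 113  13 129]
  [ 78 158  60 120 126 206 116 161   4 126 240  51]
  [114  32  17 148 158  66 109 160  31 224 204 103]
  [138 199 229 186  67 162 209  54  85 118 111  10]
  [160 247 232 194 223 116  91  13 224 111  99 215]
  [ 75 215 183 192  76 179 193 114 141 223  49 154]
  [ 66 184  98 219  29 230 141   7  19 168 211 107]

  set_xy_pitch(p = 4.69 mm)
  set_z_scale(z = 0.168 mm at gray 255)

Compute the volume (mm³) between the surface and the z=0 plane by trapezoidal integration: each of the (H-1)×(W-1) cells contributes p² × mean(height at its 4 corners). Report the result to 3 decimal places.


216.826

height_mm = gray/255 × 0.168; cell vol = 4.69² × mean(4 corners)
unit = 4.69² × 0.168 / (4×255) = 0.00362289 mm³ per gray-sum
row 0: Σ corner-gray over 11 cells = 5854  → 21.2084
row 1: Σ corner-gray over 11 cells = 7102  → 25.7297
row 2: Σ corner-gray over 11 cells = 6643  → 24.0668
row 3: Σ corner-gray over 11 cells = 4932  → 17.8681
row 4: Σ corner-gray over 11 cells = 5096  → 18.4622
row 5: Σ corner-gray over 11 cells = 5278  → 19.1216
row 6: Σ corner-gray over 11 cells = 5503  → 19.9367
row 7: Σ corner-gray over 11 cells = 6463  → 23.4147
row 8: Σ corner-gray over 11 cells = 6834  → 24.7588
row 9: Σ corner-gray over 11 cells = 6144  → 22.2590
Σ rows: total corner-gray = 59849  → 216.8262 mm³


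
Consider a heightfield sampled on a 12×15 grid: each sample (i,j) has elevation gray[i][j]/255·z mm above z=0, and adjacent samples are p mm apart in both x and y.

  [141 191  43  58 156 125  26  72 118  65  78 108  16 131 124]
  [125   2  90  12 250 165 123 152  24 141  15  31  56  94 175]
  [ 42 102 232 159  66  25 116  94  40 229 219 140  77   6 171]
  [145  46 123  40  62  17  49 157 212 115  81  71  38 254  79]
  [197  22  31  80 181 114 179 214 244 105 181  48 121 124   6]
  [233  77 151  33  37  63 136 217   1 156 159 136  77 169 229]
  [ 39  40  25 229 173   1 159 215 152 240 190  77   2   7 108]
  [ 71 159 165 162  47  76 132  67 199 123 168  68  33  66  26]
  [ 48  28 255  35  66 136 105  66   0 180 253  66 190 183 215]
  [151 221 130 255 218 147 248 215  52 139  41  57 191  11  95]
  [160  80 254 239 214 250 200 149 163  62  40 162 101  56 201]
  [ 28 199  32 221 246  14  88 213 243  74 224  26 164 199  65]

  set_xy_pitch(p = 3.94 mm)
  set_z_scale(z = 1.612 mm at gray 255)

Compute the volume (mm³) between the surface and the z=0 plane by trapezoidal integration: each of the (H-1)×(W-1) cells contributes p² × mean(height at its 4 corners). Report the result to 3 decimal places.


1798.444

height_mm = gray/255 × 1.612; cell vol = 3.94² × mean(4 corners)
unit = 3.94² × 1.612 / (4×255) = 0.0245334 mm³ per gray-sum
row 0: Σ corner-gray over 14 cells = 5249  → 128.7757
row 1: Σ corner-gray over 14 cells = 5833  → 143.1032
row 2: Σ corner-gray over 14 cells = 5977  → 146.6360
row 3: Σ corner-gray over 14 cells = 6245  → 153.2109
row 4: Σ corner-gray over 14 cells = 6777  → 166.2627
row 5: Σ corner-gray over 14 cells = 6453  → 158.3139
row 6: Σ corner-gray over 14 cells = 6194  → 151.9597
row 7: Σ corner-gray over 14 cells = 6416  → 157.4061
row 8: Σ corner-gray over 14 cells = 7485  → 183.6323
row 9: Σ corner-gray over 14 cells = 8397  → 206.0068
row 10: Σ corner-gray over 14 cells = 8280  → 203.1364
Σ rows: total corner-gray = 73306  → 1798.4436 mm³


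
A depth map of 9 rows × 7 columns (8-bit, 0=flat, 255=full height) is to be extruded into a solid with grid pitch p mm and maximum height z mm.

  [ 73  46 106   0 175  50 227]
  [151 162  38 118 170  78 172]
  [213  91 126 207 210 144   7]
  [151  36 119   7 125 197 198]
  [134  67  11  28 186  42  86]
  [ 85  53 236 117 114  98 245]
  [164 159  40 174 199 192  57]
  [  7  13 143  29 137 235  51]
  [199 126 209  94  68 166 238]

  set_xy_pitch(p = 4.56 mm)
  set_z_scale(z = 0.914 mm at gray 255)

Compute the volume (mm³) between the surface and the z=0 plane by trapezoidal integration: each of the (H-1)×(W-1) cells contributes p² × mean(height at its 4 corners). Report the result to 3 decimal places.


height_mm = gray/255 × 0.914; cell vol = 4.56² × mean(4 corners)
unit = 4.56² × 0.914 / (4×255) = 0.0186327 mm³ per gray-sum
row 0: Σ corner-gray over 6 cells = 2509  → 46.7494
row 1: Σ corner-gray over 6 cells = 3231  → 60.2022
row 2: Σ corner-gray over 6 cells = 3093  → 57.6309
row 3: Σ corner-gray over 6 cells = 2205  → 41.0851
row 4: Σ corner-gray over 6 cells = 2454  → 45.7246
row 5: Σ corner-gray over 6 cells = 3315  → 61.7674
row 6: Σ corner-gray over 6 cells = 2921  → 54.4261
row 7: Σ corner-gray over 6 cells = 2935  → 54.6870
Σ rows: total corner-gray = 22663  → 422.2728 mm³

422.273


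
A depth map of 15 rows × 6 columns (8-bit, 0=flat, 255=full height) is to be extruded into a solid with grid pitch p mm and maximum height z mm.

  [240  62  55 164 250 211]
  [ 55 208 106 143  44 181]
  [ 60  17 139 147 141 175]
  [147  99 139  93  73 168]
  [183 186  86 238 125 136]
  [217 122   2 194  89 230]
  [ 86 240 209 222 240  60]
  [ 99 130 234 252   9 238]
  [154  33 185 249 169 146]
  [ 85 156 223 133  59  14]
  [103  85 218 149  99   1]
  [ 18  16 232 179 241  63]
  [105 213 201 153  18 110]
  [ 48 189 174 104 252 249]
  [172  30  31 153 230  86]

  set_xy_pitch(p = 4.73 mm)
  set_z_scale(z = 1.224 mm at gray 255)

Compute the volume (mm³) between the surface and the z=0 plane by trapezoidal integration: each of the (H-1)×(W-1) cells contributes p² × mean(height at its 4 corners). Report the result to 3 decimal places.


1061.791

height_mm = gray/255 × 1.224; cell vol = 4.73² × mean(4 corners)
unit = 4.73² × 1.224 / (4×255) = 0.0268475 mm³ per gray-sum
row 0: Σ corner-gray over 5 cells = 2751  → 73.8574
row 1: Σ corner-gray over 5 cells = 2361  → 63.3869
row 2: Σ corner-gray over 5 cells = 2246  → 60.2994
row 3: Σ corner-gray over 5 cells = 2712  → 72.8104
row 4: Σ corner-gray over 5 cells = 2850  → 76.5153
row 5: Σ corner-gray over 5 cells = 3229  → 86.6905
row 6: Σ corner-gray over 5 cells = 3555  → 95.4428
row 7: Σ corner-gray over 5 cells = 3159  → 84.8112
row 8: Σ corner-gray over 5 cells = 2813  → 75.5220
row 9: Σ corner-gray over 5 cells = 2447  → 65.6958
row 10: Σ corner-gray over 5 cells = 2623  → 70.4209
row 11: Σ corner-gray over 5 cells = 2802  → 75.2266
row 12: Σ corner-gray over 5 cells = 3120  → 83.7641
row 13: Σ corner-gray over 5 cells = 2881  → 77.3476
Σ rows: total corner-gray = 39549  → 1061.7910 mm³


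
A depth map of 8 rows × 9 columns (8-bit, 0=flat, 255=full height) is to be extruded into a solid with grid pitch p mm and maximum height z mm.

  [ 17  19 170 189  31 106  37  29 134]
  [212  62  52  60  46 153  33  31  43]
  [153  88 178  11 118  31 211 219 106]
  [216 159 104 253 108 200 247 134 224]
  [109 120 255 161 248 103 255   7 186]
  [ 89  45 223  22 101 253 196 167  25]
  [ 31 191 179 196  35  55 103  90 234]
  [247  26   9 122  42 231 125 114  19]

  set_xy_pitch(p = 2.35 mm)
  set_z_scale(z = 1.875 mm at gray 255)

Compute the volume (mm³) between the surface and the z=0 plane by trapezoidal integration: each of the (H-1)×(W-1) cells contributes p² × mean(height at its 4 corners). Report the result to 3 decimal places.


height_mm = gray/255 × 1.875; cell vol = 2.35² × mean(4 corners)
unit = 2.35² × 1.875 / (4×255) = 0.0101517 mm³ per gray-sum
row 0: Σ corner-gray over 8 cells = 2442  → 24.7903
row 1: Σ corner-gray over 8 cells = 3100  → 31.4701
row 2: Σ corner-gray over 8 cells = 4821  → 48.9411
row 3: Σ corner-gray over 8 cells = 5443  → 55.2555
row 4: Σ corner-gray over 8 cells = 4721  → 47.9260
row 5: Σ corner-gray over 8 cells = 4091  → 41.5304
row 6: Σ corner-gray over 8 cells = 3567  → 36.2110
Σ rows: total corner-gray = 28185  → 286.1244 mm³

286.124


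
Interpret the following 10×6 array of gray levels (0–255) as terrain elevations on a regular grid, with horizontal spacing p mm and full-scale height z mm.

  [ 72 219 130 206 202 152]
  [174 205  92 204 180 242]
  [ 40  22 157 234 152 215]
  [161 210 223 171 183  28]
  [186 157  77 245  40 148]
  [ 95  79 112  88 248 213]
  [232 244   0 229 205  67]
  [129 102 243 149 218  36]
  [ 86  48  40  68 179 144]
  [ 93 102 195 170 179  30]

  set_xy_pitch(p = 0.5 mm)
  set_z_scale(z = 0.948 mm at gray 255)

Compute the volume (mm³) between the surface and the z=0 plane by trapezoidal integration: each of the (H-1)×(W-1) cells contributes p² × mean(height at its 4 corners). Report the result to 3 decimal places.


6.218

height_mm = gray/255 × 0.948; cell vol = 0.5² × mean(4 corners)
unit = 0.5² × 0.948 / (4×255) = 0.000232353 mm³ per gray-sum
row 0: Σ corner-gray over 5 cells = 3516  → 0.8170
row 1: Σ corner-gray over 5 cells = 3163  → 0.7349
row 2: Σ corner-gray over 5 cells = 3148  → 0.7314
row 3: Σ corner-gray over 5 cells = 3135  → 0.7284
row 4: Σ corner-gray over 5 cells = 2734  → 0.6353
row 5: Σ corner-gray over 5 cells = 3017  → 0.7010
row 6: Σ corner-gray over 5 cells = 3244  → 0.7538
row 7: Σ corner-gray over 5 cells = 2489  → 0.5783
row 8: Σ corner-gray over 5 cells = 2315  → 0.5379
Σ rows: total corner-gray = 26761  → 6.2180 mm³


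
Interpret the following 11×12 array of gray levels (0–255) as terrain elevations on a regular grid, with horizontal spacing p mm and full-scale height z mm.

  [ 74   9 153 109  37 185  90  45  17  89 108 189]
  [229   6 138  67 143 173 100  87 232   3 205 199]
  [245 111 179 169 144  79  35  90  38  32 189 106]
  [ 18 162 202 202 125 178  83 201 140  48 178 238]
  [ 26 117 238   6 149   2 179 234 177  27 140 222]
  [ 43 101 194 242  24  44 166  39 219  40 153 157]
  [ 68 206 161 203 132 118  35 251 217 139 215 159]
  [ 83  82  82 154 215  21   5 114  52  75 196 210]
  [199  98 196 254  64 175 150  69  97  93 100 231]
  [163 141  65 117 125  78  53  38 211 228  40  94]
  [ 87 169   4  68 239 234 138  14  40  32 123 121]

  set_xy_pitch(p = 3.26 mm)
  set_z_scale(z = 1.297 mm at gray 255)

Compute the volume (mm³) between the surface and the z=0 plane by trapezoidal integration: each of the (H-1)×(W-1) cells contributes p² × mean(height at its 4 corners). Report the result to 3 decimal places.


height_mm = gray/255 × 1.297; cell vol = 3.26² × mean(4 corners)
unit = 3.26² × 1.297 / (4×255) = 0.0135137 mm³ per gray-sum
row 0: Σ corner-gray over 11 cells = 4683  → 63.2848
row 1: Σ corner-gray over 11 cells = 5219  → 70.5281
row 2: Σ corner-gray over 11 cells = 5777  → 78.0688
row 3: Σ corner-gray over 11 cells = 6080  → 82.1634
row 4: Σ corner-gray over 11 cells = 5430  → 73.3795
row 5: Σ corner-gray over 11 cells = 6225  → 84.1229
row 6: Σ corner-gray over 11 cells = 5866  → 79.2715
row 7: Σ corner-gray over 11 cells = 5307  → 71.7173
row 8: Σ corner-gray over 11 cells = 5471  → 73.9336
row 9: Σ corner-gray over 11 cells = 4779  → 64.5821
Σ rows: total corner-gray = 54837  → 741.0520 mm³

741.052


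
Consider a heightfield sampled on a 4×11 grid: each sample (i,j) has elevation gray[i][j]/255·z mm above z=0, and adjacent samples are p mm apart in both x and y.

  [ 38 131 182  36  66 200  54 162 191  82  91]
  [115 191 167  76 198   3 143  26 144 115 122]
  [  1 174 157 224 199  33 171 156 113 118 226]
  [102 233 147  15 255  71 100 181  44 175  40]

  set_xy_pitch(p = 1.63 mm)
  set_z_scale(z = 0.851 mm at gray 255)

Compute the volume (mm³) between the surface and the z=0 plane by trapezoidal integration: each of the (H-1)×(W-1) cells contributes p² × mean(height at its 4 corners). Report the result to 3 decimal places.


34.317

height_mm = gray/255 × 0.851; cell vol = 1.63² × mean(4 corners)
unit = 1.63² × 0.851 / (4×255) = 0.00221669 mm³ per gray-sum
row 0: Σ corner-gray over 10 cells = 4700  → 10.4184
row 1: Σ corner-gray over 10 cells = 5280  → 11.7041
row 2: Σ corner-gray over 10 cells = 5501  → 12.1940
Σ rows: total corner-gray = 15481  → 34.3165 mm³


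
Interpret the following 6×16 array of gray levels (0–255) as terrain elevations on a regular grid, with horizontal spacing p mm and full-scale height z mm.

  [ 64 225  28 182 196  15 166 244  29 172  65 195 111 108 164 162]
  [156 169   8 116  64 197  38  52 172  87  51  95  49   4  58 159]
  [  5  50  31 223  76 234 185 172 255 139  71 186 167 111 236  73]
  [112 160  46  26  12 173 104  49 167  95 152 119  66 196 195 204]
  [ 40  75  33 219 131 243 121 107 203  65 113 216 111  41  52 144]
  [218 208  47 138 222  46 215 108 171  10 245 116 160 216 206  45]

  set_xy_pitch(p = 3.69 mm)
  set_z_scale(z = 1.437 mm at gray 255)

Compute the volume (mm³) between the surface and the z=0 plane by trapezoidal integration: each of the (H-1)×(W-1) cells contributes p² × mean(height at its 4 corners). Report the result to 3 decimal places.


height_mm = gray/255 × 1.437; cell vol = 3.69² × mean(4 corners)
unit = 3.69² × 1.437 / (4×255) = 0.0191827 mm³ per gray-sum
row 0: Σ corner-gray over 15 cells = 6661  → 127.7758
row 1: Σ corner-gray over 15 cells = 6985  → 133.9910
row 2: Σ corner-gray over 15 cells = 7786  → 149.3564
row 3: Σ corner-gray over 15 cells = 7080  → 135.8134
row 4: Σ corner-gray over 15 cells = 8123  → 155.8209
Σ rows: total corner-gray = 36635  → 702.7576 mm³

702.758


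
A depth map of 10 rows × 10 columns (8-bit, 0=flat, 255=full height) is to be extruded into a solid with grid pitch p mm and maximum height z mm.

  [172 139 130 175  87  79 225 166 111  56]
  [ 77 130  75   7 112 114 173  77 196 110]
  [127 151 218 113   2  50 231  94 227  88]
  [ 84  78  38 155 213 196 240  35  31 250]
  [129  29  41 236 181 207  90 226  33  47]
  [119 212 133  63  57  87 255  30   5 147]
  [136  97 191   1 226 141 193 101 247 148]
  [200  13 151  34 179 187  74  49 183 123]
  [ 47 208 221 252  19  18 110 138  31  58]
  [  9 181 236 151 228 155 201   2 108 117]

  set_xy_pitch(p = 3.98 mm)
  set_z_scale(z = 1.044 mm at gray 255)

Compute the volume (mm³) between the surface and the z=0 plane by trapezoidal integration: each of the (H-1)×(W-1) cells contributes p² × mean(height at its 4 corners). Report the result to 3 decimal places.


656.664

height_mm = gray/255 × 1.044; cell vol = 3.98² × mean(4 corners)
unit = 3.98² × 1.044 / (4×255) = 0.0162131 mm³ per gray-sum
row 0: Σ corner-gray over 9 cells = 4407  → 71.4512
row 1: Σ corner-gray over 9 cells = 4342  → 70.3973
row 2: Σ corner-gray over 9 cells = 4693  → 76.0882
row 3: Σ corner-gray over 9 cells = 4568  → 74.0615
row 4: Σ corner-gray over 9 cells = 4212  → 68.2896
row 5: Σ corner-gray over 9 cells = 4628  → 75.0343
row 6: Σ corner-gray over 9 cells = 4741  → 76.8664
row 7: Σ corner-gray over 9 cells = 4162  → 67.4790
row 8: Σ corner-gray over 9 cells = 4749  → 76.9961
Σ rows: total corner-gray = 40502  → 656.6636 mm³


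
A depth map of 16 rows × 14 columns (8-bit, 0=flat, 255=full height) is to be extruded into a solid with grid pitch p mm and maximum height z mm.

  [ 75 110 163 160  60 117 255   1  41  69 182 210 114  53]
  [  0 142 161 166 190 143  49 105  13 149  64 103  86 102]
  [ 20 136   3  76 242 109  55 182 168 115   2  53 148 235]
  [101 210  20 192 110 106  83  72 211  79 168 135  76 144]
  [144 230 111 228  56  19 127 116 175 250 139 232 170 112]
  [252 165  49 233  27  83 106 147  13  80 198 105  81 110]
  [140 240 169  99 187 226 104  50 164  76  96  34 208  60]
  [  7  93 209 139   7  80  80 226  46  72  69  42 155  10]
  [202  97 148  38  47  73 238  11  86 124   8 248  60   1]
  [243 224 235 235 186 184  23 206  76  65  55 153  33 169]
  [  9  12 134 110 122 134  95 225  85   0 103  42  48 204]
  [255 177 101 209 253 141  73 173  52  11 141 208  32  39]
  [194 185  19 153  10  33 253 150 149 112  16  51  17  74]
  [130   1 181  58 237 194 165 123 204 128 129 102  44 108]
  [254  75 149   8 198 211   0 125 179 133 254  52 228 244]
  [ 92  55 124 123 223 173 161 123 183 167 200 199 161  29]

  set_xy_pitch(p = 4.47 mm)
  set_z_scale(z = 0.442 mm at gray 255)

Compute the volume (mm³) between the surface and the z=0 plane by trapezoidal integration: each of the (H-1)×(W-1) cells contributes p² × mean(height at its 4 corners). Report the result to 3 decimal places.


814.711

height_mm = gray/255 × 0.442; cell vol = 4.47² × mean(4 corners)
unit = 4.47² × 0.442 / (4×255) = 0.00865839 mm³ per gray-sum
row 0: Σ corner-gray over 13 cells = 5936  → 51.3962
row 1: Σ corner-gray over 13 cells = 5677  → 49.1537
row 2: Σ corner-gray over 13 cells = 6002  → 51.9677
row 3: Σ corner-gray over 13 cells = 7131  → 61.7430
row 4: Σ corner-gray over 13 cells = 6898  → 59.7256
row 5: Σ corner-gray over 13 cells = 6442  → 55.7773
row 6: Σ corner-gray over 13 cells = 5959  → 51.5953
row 7: Σ corner-gray over 13 cells = 5012  → 43.3959
row 8: Σ corner-gray over 13 cells = 6321  → 54.7297
row 9: Σ corner-gray over 13 cells = 6195  → 53.6387
row 10: Σ corner-gray over 13 cells = 5869  → 50.8161
row 11: Σ corner-gray over 13 cells = 6000  → 51.9503
row 12: Σ corner-gray over 13 cells = 5934  → 51.3789
row 13: Σ corner-gray over 13 cells = 7092  → 61.4053
row 14: Σ corner-gray over 13 cells = 7627  → 66.0375
Σ rows: total corner-gray = 94095  → 814.7112 mm³


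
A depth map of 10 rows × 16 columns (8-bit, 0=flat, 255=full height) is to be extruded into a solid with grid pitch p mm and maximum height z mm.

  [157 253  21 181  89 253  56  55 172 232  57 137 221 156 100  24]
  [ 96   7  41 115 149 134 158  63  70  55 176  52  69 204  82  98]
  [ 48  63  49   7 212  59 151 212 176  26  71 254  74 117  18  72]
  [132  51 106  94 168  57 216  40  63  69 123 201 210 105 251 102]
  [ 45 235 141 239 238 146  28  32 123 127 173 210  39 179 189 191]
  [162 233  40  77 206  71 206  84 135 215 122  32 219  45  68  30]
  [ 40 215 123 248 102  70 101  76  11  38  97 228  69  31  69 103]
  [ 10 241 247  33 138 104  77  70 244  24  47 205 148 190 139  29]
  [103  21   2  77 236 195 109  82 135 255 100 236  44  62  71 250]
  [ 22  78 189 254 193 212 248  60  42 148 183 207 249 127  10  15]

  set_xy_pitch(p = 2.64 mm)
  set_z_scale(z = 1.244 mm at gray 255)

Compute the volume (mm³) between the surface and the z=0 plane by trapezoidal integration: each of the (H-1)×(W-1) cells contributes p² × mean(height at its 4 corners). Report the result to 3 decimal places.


556.983

height_mm = gray/255 × 1.244; cell vol = 2.64² × mean(4 corners)
unit = 2.64² × 1.244 / (4×255) = 0.00850018 mm³ per gray-sum
row 0: Σ corner-gray over 15 cells = 7091  → 60.2748
row 1: Σ corner-gray over 15 cells = 6042  → 51.3581
row 2: Σ corner-gray over 15 cells = 6840  → 58.1412
row 3: Σ corner-gray over 15 cells = 8176  → 69.4975
row 4: Σ corner-gray over 15 cells = 8132  → 69.1235
row 5: Σ corner-gray over 15 cells = 6797  → 57.7757
row 6: Σ corner-gray over 15 cells = 6952  → 59.0932
row 7: Σ corner-gray over 15 cells = 7456  → 63.3773
row 8: Σ corner-gray over 15 cells = 8040  → 68.3414
Σ rows: total corner-gray = 65526  → 556.9827 mm³


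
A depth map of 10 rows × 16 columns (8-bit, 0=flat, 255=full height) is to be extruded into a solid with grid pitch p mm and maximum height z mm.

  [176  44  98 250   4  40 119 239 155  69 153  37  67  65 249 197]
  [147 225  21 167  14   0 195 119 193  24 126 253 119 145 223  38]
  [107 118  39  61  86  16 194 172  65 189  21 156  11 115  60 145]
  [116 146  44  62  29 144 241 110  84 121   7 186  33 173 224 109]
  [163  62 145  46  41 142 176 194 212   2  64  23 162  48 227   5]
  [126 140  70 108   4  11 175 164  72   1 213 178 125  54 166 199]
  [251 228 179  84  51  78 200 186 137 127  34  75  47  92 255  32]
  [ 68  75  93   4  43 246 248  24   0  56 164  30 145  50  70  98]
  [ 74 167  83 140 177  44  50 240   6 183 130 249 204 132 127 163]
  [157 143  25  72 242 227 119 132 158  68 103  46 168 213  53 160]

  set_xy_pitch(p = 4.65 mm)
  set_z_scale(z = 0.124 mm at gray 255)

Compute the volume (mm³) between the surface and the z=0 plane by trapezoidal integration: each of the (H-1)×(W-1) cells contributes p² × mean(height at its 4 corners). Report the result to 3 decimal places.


162.775

height_mm = gray/255 × 0.124; cell vol = 4.65² × mean(4 corners)
unit = 4.65² × 0.124 / (4×255) = 0.00262862 mm³ per gray-sum
row 0: Σ corner-gray over 15 cells = 7384  → 19.4097
row 1: Σ corner-gray over 15 cells = 6691  → 17.5881
row 2: Σ corner-gray over 15 cells = 6291  → 16.5366
row 3: Σ corner-gray over 15 cells = 6689  → 17.5828
row 4: Σ corner-gray over 15 cells = 6543  → 17.1990
row 5: Σ corner-gray over 15 cells = 7116  → 18.7052
row 6: Σ corner-gray over 15 cells = 6491  → 17.0624
row 7: Σ corner-gray over 15 cells = 6763  → 17.7773
row 8: Σ corner-gray over 15 cells = 7956  → 20.9133
Σ rows: total corner-gray = 61924  → 162.7745 mm³


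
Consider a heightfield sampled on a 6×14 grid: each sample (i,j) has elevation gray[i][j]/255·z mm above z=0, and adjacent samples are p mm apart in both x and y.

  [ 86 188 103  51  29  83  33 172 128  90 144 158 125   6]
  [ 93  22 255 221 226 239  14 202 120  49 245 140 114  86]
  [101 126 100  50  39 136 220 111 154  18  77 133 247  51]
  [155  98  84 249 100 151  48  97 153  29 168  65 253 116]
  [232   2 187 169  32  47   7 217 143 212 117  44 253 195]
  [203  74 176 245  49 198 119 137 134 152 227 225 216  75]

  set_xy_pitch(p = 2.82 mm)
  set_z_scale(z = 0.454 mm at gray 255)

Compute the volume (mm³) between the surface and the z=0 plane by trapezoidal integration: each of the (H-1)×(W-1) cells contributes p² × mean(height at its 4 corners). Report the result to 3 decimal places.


119.185

height_mm = gray/255 × 0.454; cell vol = 2.82² × mean(4 corners)
unit = 2.82² × 0.454 / (4×255) = 0.0035396 mm³ per gray-sum
row 0: Σ corner-gray over 13 cells = 6573  → 23.2658
row 1: Σ corner-gray over 13 cells = 6847  → 24.2356
row 2: Σ corner-gray over 13 cells = 6235  → 22.0694
row 3: Σ corner-gray over 13 cells = 6548  → 23.1773
row 4: Σ corner-gray over 13 cells = 7469  → 26.4373
Σ rows: total corner-gray = 33672  → 119.1853 mm³


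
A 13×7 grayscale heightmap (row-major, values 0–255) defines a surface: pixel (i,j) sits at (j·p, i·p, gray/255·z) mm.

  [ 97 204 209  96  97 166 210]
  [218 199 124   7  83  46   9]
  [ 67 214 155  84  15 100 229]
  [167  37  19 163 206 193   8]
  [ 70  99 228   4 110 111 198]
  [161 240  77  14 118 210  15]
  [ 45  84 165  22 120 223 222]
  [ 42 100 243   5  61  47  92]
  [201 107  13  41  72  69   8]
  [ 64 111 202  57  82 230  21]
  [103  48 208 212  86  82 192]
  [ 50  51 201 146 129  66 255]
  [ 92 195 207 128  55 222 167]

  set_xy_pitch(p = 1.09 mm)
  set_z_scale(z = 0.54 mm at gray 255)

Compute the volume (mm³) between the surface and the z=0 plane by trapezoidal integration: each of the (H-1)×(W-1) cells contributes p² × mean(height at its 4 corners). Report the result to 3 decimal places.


height_mm = gray/255 × 0.54; cell vol = 1.09² × mean(4 corners)
unit = 1.09² × 0.54 / (4×255) = 0.000628994 mm³ per gray-sum
row 0: Σ corner-gray over 6 cells = 2996  → 1.8845
row 1: Σ corner-gray over 6 cells = 2577  → 1.6209
row 2: Σ corner-gray over 6 cells = 2843  → 1.7882
row 3: Σ corner-gray over 6 cells = 2783  → 1.7505
row 4: Σ corner-gray over 6 cells = 2866  → 1.8027
row 5: Σ corner-gray over 6 cells = 2989  → 1.8801
row 6: Σ corner-gray over 6 cells = 2541  → 1.5983
row 7: Σ corner-gray over 6 cells = 1859  → 1.1693
row 8: Σ corner-gray over 6 cells = 2262  → 1.4228
row 9: Σ corner-gray over 6 cells = 3016  → 1.8970
row 10: Σ corner-gray over 6 cells = 3058  → 1.9235
row 11: Σ corner-gray over 6 cells = 3364  → 2.1159
Σ rows: total corner-gray = 33154  → 20.8537 mm³

20.854


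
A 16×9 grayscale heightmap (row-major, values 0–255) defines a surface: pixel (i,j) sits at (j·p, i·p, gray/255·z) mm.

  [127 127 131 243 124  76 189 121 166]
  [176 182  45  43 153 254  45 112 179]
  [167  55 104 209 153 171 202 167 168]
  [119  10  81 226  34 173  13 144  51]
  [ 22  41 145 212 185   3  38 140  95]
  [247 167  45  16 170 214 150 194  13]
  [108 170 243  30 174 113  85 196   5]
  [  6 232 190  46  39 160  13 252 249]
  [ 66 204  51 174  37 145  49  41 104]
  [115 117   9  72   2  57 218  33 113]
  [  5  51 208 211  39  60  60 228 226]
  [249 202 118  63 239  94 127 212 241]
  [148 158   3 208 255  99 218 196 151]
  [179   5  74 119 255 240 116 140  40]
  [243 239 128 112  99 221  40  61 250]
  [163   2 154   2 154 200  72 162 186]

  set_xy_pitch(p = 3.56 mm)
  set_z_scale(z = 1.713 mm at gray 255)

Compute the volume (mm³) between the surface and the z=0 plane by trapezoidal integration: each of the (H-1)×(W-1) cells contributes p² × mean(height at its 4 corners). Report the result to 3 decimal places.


height_mm = gray/255 × 1.713; cell vol = 3.56² × mean(4 corners)
unit = 3.56² × 1.713 / (4×255) = 0.0212842 mm³ per gray-sum
row 0: Σ corner-gray over 8 cells = 4338  → 92.3308
row 1: Σ corner-gray over 8 cells = 4480  → 95.3532
row 2: Σ corner-gray over 8 cells = 3989  → 84.9026
row 3: Σ corner-gray over 8 cells = 3177  → 67.6199
row 4: Σ corner-gray over 8 cells = 3817  → 81.2418
row 5: Σ corner-gray over 8 cells = 4307  → 91.6710
row 6: Σ corner-gray over 8 cells = 4254  → 90.5430
row 7: Σ corner-gray over 8 cells = 3691  → 78.5600
row 8: Σ corner-gray over 8 cells = 2816  → 59.9363
row 9: Σ corner-gray over 8 cells = 3189  → 67.8753
row 10: Σ corner-gray over 8 cells = 4545  → 96.7367
row 11: Σ corner-gray over 8 cells = 5173  → 110.1031
row 12: Σ corner-gray over 8 cells = 4690  → 99.8229
row 13: Σ corner-gray over 8 cells = 4410  → 93.8633
row 14: Σ corner-gray over 8 cells = 4134  → 87.9889
Σ rows: total corner-gray = 61010  → 1298.5486 mm³

1298.549


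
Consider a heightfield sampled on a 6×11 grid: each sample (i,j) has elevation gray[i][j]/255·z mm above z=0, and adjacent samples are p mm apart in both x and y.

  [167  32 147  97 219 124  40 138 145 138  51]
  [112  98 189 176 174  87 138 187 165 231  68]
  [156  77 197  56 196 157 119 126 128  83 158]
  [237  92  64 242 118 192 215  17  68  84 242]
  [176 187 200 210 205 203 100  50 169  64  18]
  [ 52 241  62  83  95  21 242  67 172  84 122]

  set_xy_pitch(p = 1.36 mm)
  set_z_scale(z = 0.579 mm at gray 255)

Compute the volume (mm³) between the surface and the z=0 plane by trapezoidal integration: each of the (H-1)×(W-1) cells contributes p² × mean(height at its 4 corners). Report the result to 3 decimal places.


28.638

height_mm = gray/255 × 0.579; cell vol = 1.36² × mean(4 corners)
unit = 1.36² × 0.579 / (4×255) = 0.00104992 mm³ per gray-sum
row 0: Σ corner-gray over 10 cells = 5448  → 5.7200
row 1: Σ corner-gray over 10 cells = 5662  → 5.9446
row 2: Σ corner-gray over 10 cells = 5255  → 5.5173
row 3: Σ corner-gray over 10 cells = 5633  → 5.9142
row 4: Σ corner-gray over 10 cells = 5278  → 5.5415
Σ rows: total corner-gray = 27276  → 28.6376 mm³


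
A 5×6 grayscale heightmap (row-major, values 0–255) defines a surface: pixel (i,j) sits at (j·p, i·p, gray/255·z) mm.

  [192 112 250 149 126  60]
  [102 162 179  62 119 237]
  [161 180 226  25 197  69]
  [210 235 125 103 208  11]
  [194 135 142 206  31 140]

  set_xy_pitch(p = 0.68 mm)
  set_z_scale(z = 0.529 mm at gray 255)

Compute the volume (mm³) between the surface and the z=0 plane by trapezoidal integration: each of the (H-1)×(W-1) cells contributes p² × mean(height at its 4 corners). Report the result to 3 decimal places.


2.818

height_mm = gray/255 × 0.529; cell vol = 0.68² × mean(4 corners)
unit = 0.68² × 0.529 / (4×255) = 0.000239813 mm³ per gray-sum
row 0: Σ corner-gray over 5 cells = 2909  → 0.6976
row 1: Σ corner-gray over 5 cells = 2869  → 0.6880
row 2: Σ corner-gray over 5 cells = 3049  → 0.7312
row 3: Σ corner-gray over 5 cells = 2925  → 0.7015
Σ rows: total corner-gray = 11752  → 2.8183 mm³


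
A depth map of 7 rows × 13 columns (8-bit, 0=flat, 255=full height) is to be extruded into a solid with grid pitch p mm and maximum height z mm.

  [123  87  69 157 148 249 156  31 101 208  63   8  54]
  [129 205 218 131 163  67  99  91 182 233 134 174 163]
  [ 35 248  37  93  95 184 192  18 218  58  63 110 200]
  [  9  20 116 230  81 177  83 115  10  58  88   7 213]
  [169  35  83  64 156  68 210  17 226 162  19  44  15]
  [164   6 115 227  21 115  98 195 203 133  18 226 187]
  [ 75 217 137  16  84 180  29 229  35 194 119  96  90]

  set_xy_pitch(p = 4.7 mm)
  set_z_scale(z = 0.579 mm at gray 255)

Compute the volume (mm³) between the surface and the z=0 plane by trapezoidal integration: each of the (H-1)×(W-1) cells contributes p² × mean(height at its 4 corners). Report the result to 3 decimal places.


height_mm = gray/255 × 0.579; cell vol = 4.7² × mean(4 corners)
unit = 4.7² × 0.579 / (4×255) = 0.0125393 mm³ per gray-sum
row 0: Σ corner-gray over 12 cells = 6417  → 80.4648
row 1: Σ corner-gray over 12 cells = 6553  → 82.1702
row 2: Σ corner-gray over 12 cells = 5059  → 63.4364
row 3: Σ corner-gray over 12 cells = 4544  → 56.9787
row 4: Σ corner-gray over 12 cells = 5417  → 67.9255
row 5: Σ corner-gray over 12 cells = 5902  → 74.0071
Σ rows: total corner-gray = 33892  → 424.9828 mm³

424.983


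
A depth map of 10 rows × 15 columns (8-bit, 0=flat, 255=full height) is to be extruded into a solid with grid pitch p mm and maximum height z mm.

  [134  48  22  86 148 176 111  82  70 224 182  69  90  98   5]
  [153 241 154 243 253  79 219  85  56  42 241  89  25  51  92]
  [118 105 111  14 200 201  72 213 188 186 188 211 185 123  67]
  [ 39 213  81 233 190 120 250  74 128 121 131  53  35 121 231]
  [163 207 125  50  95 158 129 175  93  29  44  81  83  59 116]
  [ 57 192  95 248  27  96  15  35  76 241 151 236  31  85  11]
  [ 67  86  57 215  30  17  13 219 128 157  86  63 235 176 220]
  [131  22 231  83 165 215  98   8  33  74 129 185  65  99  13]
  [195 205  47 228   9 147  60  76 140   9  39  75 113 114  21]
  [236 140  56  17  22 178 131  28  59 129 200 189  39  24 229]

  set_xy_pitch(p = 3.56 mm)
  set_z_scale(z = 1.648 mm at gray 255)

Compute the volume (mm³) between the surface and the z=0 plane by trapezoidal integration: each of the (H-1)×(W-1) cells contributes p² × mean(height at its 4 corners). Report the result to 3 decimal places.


height_mm = gray/255 × 1.648; cell vol = 3.56² × mean(4 corners)
unit = 3.56² × 1.648 / (4×255) = 0.0204766 mm³ per gray-sum
row 0: Σ corner-gray over 14 cells = 6752  → 138.2577
row 1: Σ corner-gray over 14 cells = 7980  → 163.4030
row 2: Σ corner-gray over 14 cells = 7949  → 162.7682
row 3: Σ corner-gray over 14 cells = 6705  → 137.2953
row 4: Σ corner-gray over 14 cells = 6059  → 124.0675
row 5: Σ corner-gray over 14 cells = 6375  → 130.5381
row 6: Σ corner-gray over 14 cells = 6209  → 127.1390
row 7: Σ corner-gray over 14 cells = 5698  → 116.6754
row 8: Σ corner-gray over 14 cells = 5629  → 115.2626
Σ rows: total corner-gray = 59356  → 1215.4068 mm³

1215.407


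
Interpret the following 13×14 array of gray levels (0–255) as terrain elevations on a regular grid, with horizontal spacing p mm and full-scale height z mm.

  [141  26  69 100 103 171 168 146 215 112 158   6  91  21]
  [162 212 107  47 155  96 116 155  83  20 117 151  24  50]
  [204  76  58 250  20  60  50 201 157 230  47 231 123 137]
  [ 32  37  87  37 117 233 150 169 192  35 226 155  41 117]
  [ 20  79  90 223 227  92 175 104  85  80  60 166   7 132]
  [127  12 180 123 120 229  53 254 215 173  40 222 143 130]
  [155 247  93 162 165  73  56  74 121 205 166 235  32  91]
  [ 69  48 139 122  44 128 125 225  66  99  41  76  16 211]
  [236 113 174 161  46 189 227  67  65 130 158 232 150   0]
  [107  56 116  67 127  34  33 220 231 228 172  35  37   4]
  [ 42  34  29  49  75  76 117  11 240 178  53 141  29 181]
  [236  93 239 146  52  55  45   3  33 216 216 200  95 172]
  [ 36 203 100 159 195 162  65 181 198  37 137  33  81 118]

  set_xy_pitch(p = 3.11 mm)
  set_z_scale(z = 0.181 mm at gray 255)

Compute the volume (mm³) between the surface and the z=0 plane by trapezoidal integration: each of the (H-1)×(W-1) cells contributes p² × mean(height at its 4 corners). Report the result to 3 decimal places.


height_mm = gray/255 × 0.181; cell vol = 3.11² × mean(4 corners)
unit = 3.11² × 0.181 / (4×255) = 0.00171632 mm³ per gray-sum
row 0: Σ corner-gray over 13 cells = 5670  → 9.7316
row 1: Σ corner-gray over 13 cells = 6125  → 10.5125
row 2: Σ corner-gray over 13 cells = 6454  → 11.0772
row 3: Σ corner-gray over 13 cells = 6035  → 10.3580
row 4: Σ corner-gray over 13 cells = 6713  → 11.5217
row 5: Σ corner-gray over 13 cells = 7289  → 12.5103
row 6: Σ corner-gray over 13 cells = 6042  → 10.3700
row 7: Σ corner-gray over 13 cells = 6198  → 10.6378
row 8: Σ corner-gray over 13 cells = 6483  → 11.1269
row 9: Σ corner-gray over 13 cells = 5110  → 8.7704
row 10: Σ corner-gray over 13 cells = 5481  → 9.4072
row 11: Σ corner-gray over 13 cells = 6450  → 11.0703
Σ rows: total corner-gray = 74050  → 127.0938 mm³

127.094


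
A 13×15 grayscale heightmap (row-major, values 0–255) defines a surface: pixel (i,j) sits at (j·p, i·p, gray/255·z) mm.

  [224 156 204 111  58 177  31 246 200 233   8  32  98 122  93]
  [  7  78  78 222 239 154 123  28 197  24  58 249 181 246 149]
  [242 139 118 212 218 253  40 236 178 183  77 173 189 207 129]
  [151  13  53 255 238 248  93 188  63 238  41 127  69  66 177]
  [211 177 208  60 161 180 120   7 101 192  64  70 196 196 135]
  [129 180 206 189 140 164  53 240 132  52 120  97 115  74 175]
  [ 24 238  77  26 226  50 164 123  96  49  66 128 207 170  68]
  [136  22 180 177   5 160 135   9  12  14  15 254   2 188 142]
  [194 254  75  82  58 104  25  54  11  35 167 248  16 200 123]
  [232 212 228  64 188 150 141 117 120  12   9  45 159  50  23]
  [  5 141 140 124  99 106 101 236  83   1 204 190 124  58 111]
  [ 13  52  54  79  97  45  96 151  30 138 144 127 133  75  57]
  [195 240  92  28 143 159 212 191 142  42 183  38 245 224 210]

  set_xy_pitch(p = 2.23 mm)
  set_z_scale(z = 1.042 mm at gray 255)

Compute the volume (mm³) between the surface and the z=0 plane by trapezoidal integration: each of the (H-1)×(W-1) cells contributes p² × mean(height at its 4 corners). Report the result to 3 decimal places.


427.455

height_mm = gray/255 × 1.042; cell vol = 2.23² × mean(4 corners)
unit = 2.23² × 1.042 / (4×255) = 0.00508016 mm³ per gray-sum
row 0: Σ corner-gray over 14 cells = 7579  → 38.5025
row 1: Σ corner-gray over 14 cells = 8727  → 44.3345
row 2: Σ corner-gray over 14 cells = 8529  → 43.3287
row 3: Σ corner-gray over 14 cells = 7522  → 38.2130
row 4: Σ corner-gray over 14 cells = 7638  → 38.8023
row 5: Σ corner-gray over 14 cells = 7160  → 36.3739
row 6: Σ corner-gray over 14 cells = 5956  → 30.2574
row 7: Σ corner-gray over 14 cells = 5599  → 28.4438
row 8: Σ corner-gray over 14 cells = 6220  → 31.5986
row 9: Σ corner-gray over 14 cells = 6575  → 33.4020
row 10: Σ corner-gray over 14 cells = 5842  → 29.6783
row 11: Σ corner-gray over 14 cells = 6795  → 34.5197
Σ rows: total corner-gray = 84142  → 427.4547 mm³
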